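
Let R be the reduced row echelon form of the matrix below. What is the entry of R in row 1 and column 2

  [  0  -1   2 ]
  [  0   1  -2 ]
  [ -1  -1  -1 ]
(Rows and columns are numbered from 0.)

R1 <=> R3
  [ -1  -1  -1 ]
  [  0   1  -2 ]
  [  0  -1   2 ]
R1 := -1·R1
  [ 1   1   1 ]
  [ 0   1  -2 ]
  [ 0  -1   2 ]
R3 := R3 + R2
  [ 1  1   1 ]
  [ 0  1  -2 ]
  [ 0  0   0 ]
R1 := R1 − R2
  [ 1  0   3 ]
  [ 0  1  -2 ]
  [ 0  0   0 ]

-2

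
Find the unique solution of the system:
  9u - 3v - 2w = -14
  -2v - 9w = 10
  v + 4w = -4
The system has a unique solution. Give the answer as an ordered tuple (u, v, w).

Form the augmented matrix and row-reduce:
  [ 9  -3  -2  |  -14 ]
  [ 0  -2  -9  |   10 ]
  [ 0   1   4  |   -4 ]
R1 := 1/9·R1
  [ 1  -1/3  -2/9  |  -14/9 ]
  [ 0    -2    -9  |     10 ]
  [ 0     1     4  |     -4 ]
R2 := -1/2·R2
  [ 1  -1/3  -2/9  |  -14/9 ]
  [ 0     1   9/2  |     -5 ]
  [ 0     1     4  |     -4 ]
R3 := R3 − R2
  [ 1  -1/3  -2/9  |  -14/9 ]
  [ 0     1   9/2  |     -5 ]
  [ 0     0  -1/2  |      1 ]
R3 := -2·R3
  [ 1  -1/3  -2/9  |  -14/9 ]
  [ 0     1   9/2  |     -5 ]
  [ 0     0     1  |     -2 ]
R2 := R2 − 9/2·R3
  [ 1  -1/3  -2/9  |  -14/9 ]
  [ 0     1     0  |      4 ]
  [ 0     0     1  |     -2 ]
R1 := R1 + 2/9·R3
  [ 1  -1/3  0  |  -2 ]
  [ 0     1  0  |   4 ]
  [ 0     0  1  |  -2 ]
R1 := R1 + 1/3·R2
  [ 1  0  0  |  -2/3 ]
  [ 0  1  0  |     4 ]
  [ 0  0  1  |    -2 ]
Reading off the last column: u = -2/3, v = 4, w = -2.

(-2/3, 4, -2)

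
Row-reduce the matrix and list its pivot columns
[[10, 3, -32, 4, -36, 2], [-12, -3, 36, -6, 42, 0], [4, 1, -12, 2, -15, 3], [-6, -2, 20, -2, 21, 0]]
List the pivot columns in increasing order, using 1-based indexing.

ρ1 -> 1/10·ρ1
  [   1  3/10  -16/5  2/5  -18/5  1/5 ]
  [ -12    -3     36   -6     42    0 ]
  [   4     1    -12    2    -15    3 ]
  [  -6    -2     20   -2     21    0 ]
ρ2 -> ρ2 + 12·ρ1
  [  1  3/10  -16/5   2/5  -18/5   1/5 ]
  [  0   3/5  -12/5  -6/5   -6/5  12/5 ]
  [  4     1    -12     2    -15     3 ]
  [ -6    -2     20    -2     21     0 ]
ρ3 -> ρ3 − 4·ρ1
  [  1  3/10  -16/5   2/5  -18/5   1/5 ]
  [  0   3/5  -12/5  -6/5   -6/5  12/5 ]
  [  0  -1/5    4/5   2/5   -3/5  11/5 ]
  [ -6    -2     20    -2     21     0 ]
ρ4 -> ρ4 + 6·ρ1
  [ 1  3/10  -16/5   2/5  -18/5   1/5 ]
  [ 0   3/5  -12/5  -6/5   -6/5  12/5 ]
  [ 0  -1/5    4/5   2/5   -3/5  11/5 ]
  [ 0  -1/5    4/5   2/5   -3/5   6/5 ]
ρ2 -> 5/3·ρ2
  [ 1  3/10  -16/5  2/5  -18/5   1/5 ]
  [ 0     1     -4   -2     -2     4 ]
  [ 0  -1/5    4/5  2/5   -3/5  11/5 ]
  [ 0  -1/5    4/5  2/5   -3/5   6/5 ]
ρ3 -> ρ3 + 1/5·ρ2
  [ 1  3/10  -16/5  2/5  -18/5  1/5 ]
  [ 0     1     -4   -2     -2    4 ]
  [ 0     0      0    0     -1    3 ]
  [ 0  -1/5    4/5  2/5   -3/5  6/5 ]
ρ4 -> ρ4 + 1/5·ρ2
  [ 1  3/10  -16/5  2/5  -18/5  1/5 ]
  [ 0     1     -4   -2     -2    4 ]
  [ 0     0      0    0     -1    3 ]
  [ 0     0      0    0     -1    2 ]
ρ3 -> -1·ρ3
  [ 1  3/10  -16/5  2/5  -18/5  1/5 ]
  [ 0     1     -4   -2     -2    4 ]
  [ 0     0      0    0      1   -3 ]
  [ 0     0      0    0     -1    2 ]
ρ4 -> ρ4 + ρ3
  [ 1  3/10  -16/5  2/5  -18/5  1/5 ]
  [ 0     1     -4   -2     -2    4 ]
  [ 0     0      0    0      1   -3 ]
  [ 0     0      0    0      0   -1 ]
ρ4 -> -1·ρ4
  [ 1  3/10  -16/5  2/5  -18/5  1/5 ]
  [ 0     1     -4   -2     -2    4 ]
  [ 0     0      0    0      1   -3 ]
  [ 0     0      0    0      0    1 ]
ρ3 -> ρ3 + 3·ρ4
  [ 1  3/10  -16/5  2/5  -18/5  1/5 ]
  [ 0     1     -4   -2     -2    4 ]
  [ 0     0      0    0      1    0 ]
  [ 0     0      0    0      0    1 ]
ρ2 -> ρ2 − 4·ρ4
  [ 1  3/10  -16/5  2/5  -18/5  1/5 ]
  [ 0     1     -4   -2     -2    0 ]
  [ 0     0      0    0      1    0 ]
  [ 0     0      0    0      0    1 ]
ρ1 -> ρ1 − 1/5·ρ4
  [ 1  3/10  -16/5  2/5  -18/5  0 ]
  [ 0     1     -4   -2     -2  0 ]
  [ 0     0      0    0      1  0 ]
  [ 0     0      0    0      0  1 ]
ρ2 -> ρ2 + 2·ρ3
  [ 1  3/10  -16/5  2/5  -18/5  0 ]
  [ 0     1     -4   -2      0  0 ]
  [ 0     0      0    0      1  0 ]
  [ 0     0      0    0      0  1 ]
ρ1 -> ρ1 + 18/5·ρ3
  [ 1  3/10  -16/5  2/5  0  0 ]
  [ 0     1     -4   -2  0  0 ]
  [ 0     0      0    0  1  0 ]
  [ 0     0      0    0  0  1 ]
ρ1 -> ρ1 − 3/10·ρ2
  [ 1  0  -2   1  0  0 ]
  [ 0  1  -4  -2  0  0 ]
  [ 0  0   0   0  1  0 ]
  [ 0  0   0   0  0  1 ]
Pivot columns are the columns containing a leading 1.

1, 2, 5, 6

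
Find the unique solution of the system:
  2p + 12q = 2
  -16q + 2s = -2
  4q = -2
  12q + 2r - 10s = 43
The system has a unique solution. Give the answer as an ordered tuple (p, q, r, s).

Form the augmented matrix and row-reduce:
  [ 2   12  0    0  |   2 ]
  [ 0  -16  0    2  |  -2 ]
  [ 0    4  0    0  |  -2 ]
  [ 0   12  2  -10  |  43 ]
Multiply ρ1 by 1/2.
  [ 1    6  0    0  |   1 ]
  [ 0  -16  0    2  |  -2 ]
  [ 0    4  0    0  |  -2 ]
  [ 0   12  2  -10  |  43 ]
Multiply ρ2 by -1/16.
  [ 1   6  0     0  |    1 ]
  [ 0   1  0  -1/8  |  1/8 ]
  [ 0   4  0     0  |   -2 ]
  [ 0  12  2   -10  |   43 ]
Subtract 4 times ρ2 from ρ3.
  [ 1   6  0     0  |     1 ]
  [ 0   1  0  -1/8  |   1/8 ]
  [ 0   0  0   1/2  |  -5/2 ]
  [ 0  12  2   -10  |    43 ]
Subtract 12 times ρ2 from ρ4.
  [ 1  6  0      0  |     1 ]
  [ 0  1  0   -1/8  |   1/8 ]
  [ 0  0  0    1/2  |  -5/2 ]
  [ 0  0  2  -17/2  |  83/2 ]
Swap ρ3 and ρ4.
  [ 1  6  0      0  |     1 ]
  [ 0  1  0   -1/8  |   1/8 ]
  [ 0  0  2  -17/2  |  83/2 ]
  [ 0  0  0    1/2  |  -5/2 ]
Multiply ρ3 by 1/2.
  [ 1  6  0      0  |     1 ]
  [ 0  1  0   -1/8  |   1/8 ]
  [ 0  0  1  -17/4  |  83/4 ]
  [ 0  0  0    1/2  |  -5/2 ]
Multiply ρ4 by 2.
  [ 1  6  0      0  |     1 ]
  [ 0  1  0   -1/8  |   1/8 ]
  [ 0  0  1  -17/4  |  83/4 ]
  [ 0  0  0      1  |    -5 ]
Add 17/4 times ρ4 to ρ3.
  [ 1  6  0     0  |     1 ]
  [ 0  1  0  -1/8  |   1/8 ]
  [ 0  0  1     0  |  -1/2 ]
  [ 0  0  0     1  |    -5 ]
Add 1/8 times ρ4 to ρ2.
  [ 1  6  0  0  |     1 ]
  [ 0  1  0  0  |  -1/2 ]
  [ 0  0  1  0  |  -1/2 ]
  [ 0  0  0  1  |    -5 ]
Subtract 6 times ρ2 from ρ1.
  [ 1  0  0  0  |     4 ]
  [ 0  1  0  0  |  -1/2 ]
  [ 0  0  1  0  |  -1/2 ]
  [ 0  0  0  1  |    -5 ]
Reading off the last column: p = 4, q = -1/2, r = -1/2, s = -5.

(4, -1/2, -1/2, -5)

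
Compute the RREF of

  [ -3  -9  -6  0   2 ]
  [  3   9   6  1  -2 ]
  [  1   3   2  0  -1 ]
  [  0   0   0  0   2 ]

[[1, 3, 2, 0, 0], [0, 0, 0, 1, 0], [0, 0, 0, 0, 1], [0, 0, 0, 0, 0]]

ρ1 → -1/3·ρ1
ρ2 → ρ2 − 3·ρ1
ρ3 → ρ3 − ρ1
ρ3 → -3·ρ3
ρ4 → ρ4 − 2·ρ3
ρ1 → ρ1 + 2/3·ρ3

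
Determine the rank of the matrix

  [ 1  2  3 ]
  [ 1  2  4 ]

rank = 2

ρ2 -> ρ2 − ρ1
  [ 1  2  3 ]
  [ 0  0  1 ]
ρ1 -> ρ1 − 3·ρ2
  [ 1  2  0 ]
  [ 0  0  1 ]
The reduced form has 2 nonzero rows.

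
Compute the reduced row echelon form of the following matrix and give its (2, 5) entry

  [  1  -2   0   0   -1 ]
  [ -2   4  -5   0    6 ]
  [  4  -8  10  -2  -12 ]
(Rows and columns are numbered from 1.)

-4/5

Add 2 times ρ1 to ρ2.
  [ 1  -2   0   0   -1 ]
  [ 0   0  -5   0    4 ]
  [ 4  -8  10  -2  -12 ]
Subtract 4 times ρ1 from ρ3.
  [ 1  -2   0   0  -1 ]
  [ 0   0  -5   0   4 ]
  [ 0   0  10  -2  -8 ]
Multiply ρ2 by -1/5.
  [ 1  -2   0   0    -1 ]
  [ 0   0   1   0  -4/5 ]
  [ 0   0  10  -2    -8 ]
Subtract 10 times ρ2 from ρ3.
  [ 1  -2  0   0    -1 ]
  [ 0   0  1   0  -4/5 ]
  [ 0   0  0  -2     0 ]
Multiply ρ3 by -1/2.
  [ 1  -2  0  0    -1 ]
  [ 0   0  1  0  -4/5 ]
  [ 0   0  0  1     0 ]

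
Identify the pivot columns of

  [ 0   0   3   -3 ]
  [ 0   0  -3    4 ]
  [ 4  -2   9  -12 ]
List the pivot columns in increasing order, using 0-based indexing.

0, 2, 3

R1 ↔ R3
  [ 4  -2   9  -12 ]
  [ 0   0  -3    4 ]
  [ 0   0   3   -3 ]
R1 := 1/4·R1
  [ 1  -1/2  9/4  -3 ]
  [ 0     0   -3   4 ]
  [ 0     0    3  -3 ]
R2 := -1/3·R2
  [ 1  -1/2  9/4    -3 ]
  [ 0     0    1  -4/3 ]
  [ 0     0    3    -3 ]
R3 := R3 − 3·R2
  [ 1  -1/2  9/4    -3 ]
  [ 0     0    1  -4/3 ]
  [ 0     0    0     1 ]
R2 := R2 + 4/3·R3
  [ 1  -1/2  9/4  -3 ]
  [ 0     0    1   0 ]
  [ 0     0    0   1 ]
R1 := R1 + 3·R3
  [ 1  -1/2  9/4  0 ]
  [ 0     0    1  0 ]
  [ 0     0    0  1 ]
R1 := R1 − 9/4·R2
  [ 1  -1/2  0  0 ]
  [ 0     0  1  0 ]
  [ 0     0  0  1 ]
Pivot columns are the columns containing a leading 1.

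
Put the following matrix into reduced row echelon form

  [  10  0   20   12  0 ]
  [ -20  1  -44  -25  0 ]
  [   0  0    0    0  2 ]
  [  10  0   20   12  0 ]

Multiply r1 by 1/10.
  [   1  0    2  6/5  0 ]
  [ -20  1  -44  -25  0 ]
  [   0  0    0    0  2 ]
  [  10  0   20   12  0 ]
Add 20 times r1 to r2.
  [  1  0   2  6/5  0 ]
  [  0  1  -4   -1  0 ]
  [  0  0   0    0  2 ]
  [ 10  0  20   12  0 ]
Subtract 10 times r1 from r4.
  [ 1  0   2  6/5  0 ]
  [ 0  1  -4   -1  0 ]
  [ 0  0   0    0  2 ]
  [ 0  0   0    0  0 ]
Multiply r3 by 1/2.
  [ 1  0   2  6/5  0 ]
  [ 0  1  -4   -1  0 ]
  [ 0  0   0    0  1 ]
  [ 0  0   0    0  0 ]

[[1, 0, 2, 6/5, 0], [0, 1, -4, -1, 0], [0, 0, 0, 0, 1], [0, 0, 0, 0, 0]]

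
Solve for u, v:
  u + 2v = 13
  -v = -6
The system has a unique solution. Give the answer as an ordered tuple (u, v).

Form the augmented matrix and row-reduce:
  [ 1   2  |  13 ]
  [ 0  -1  |  -6 ]
Multiply R2 by -1.
  [ 1  2  |  13 ]
  [ 0  1  |   6 ]
Subtract 2 times R2 from R1.
  [ 1  0  |  1 ]
  [ 0  1  |  6 ]
Reading off the last column: u = 1, v = 6.

(1, 6)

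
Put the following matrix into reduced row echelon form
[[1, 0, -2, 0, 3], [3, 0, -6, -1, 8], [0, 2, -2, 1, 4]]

r2 -> r2 − 3·r1
  [ 1  0  -2   0   3 ]
  [ 0  0   0  -1  -1 ]
  [ 0  2  -2   1   4 ]
r2 <=> r3
  [ 1  0  -2   0   3 ]
  [ 0  2  -2   1   4 ]
  [ 0  0   0  -1  -1 ]
r2 -> 1/2·r2
  [ 1  0  -2    0   3 ]
  [ 0  1  -1  1/2   2 ]
  [ 0  0   0   -1  -1 ]
r3 -> -1·r3
  [ 1  0  -2    0  3 ]
  [ 0  1  -1  1/2  2 ]
  [ 0  0   0    1  1 ]
r2 -> r2 − 1/2·r3
  [ 1  0  -2  0    3 ]
  [ 0  1  -1  0  3/2 ]
  [ 0  0   0  1    1 ]

[[1, 0, -2, 0, 3], [0, 1, -1, 0, 3/2], [0, 0, 0, 1, 1]]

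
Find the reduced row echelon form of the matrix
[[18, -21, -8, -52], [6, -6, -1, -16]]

[[1, 0, 3/2, -4/3], [0, 1, 5/3, 4/3]]

Multiply r1 by 1/18.
Subtract 6 times r1 from r2.
Add 7/6 times r2 to r1.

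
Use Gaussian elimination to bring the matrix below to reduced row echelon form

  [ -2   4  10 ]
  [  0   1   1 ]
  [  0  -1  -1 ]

ρ1 → -1/2·ρ1
  [ 1  -2  -5 ]
  [ 0   1   1 ]
  [ 0  -1  -1 ]
ρ3 → ρ3 + ρ2
  [ 1  -2  -5 ]
  [ 0   1   1 ]
  [ 0   0   0 ]
ρ1 → ρ1 + 2·ρ2
  [ 1  0  -3 ]
  [ 0  1   1 ]
  [ 0  0   0 ]

[[1, 0, -3], [0, 1, 1], [0, 0, 0]]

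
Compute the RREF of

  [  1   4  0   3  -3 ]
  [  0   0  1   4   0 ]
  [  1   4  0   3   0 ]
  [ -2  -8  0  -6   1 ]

[[1, 4, 0, 3, 0], [0, 0, 1, 4, 0], [0, 0, 0, 0, 1], [0, 0, 0, 0, 0]]

ρ3 := ρ3 − ρ1
ρ4 := ρ4 + 2·ρ1
ρ3 := 1/3·ρ3
ρ4 := ρ4 + 5·ρ3
ρ1 := ρ1 + 3·ρ3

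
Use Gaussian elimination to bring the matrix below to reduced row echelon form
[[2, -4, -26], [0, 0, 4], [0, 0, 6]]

r1 → 1/2·r1
  [ 1  -2  -13 ]
  [ 0   0    4 ]
  [ 0   0    6 ]
r2 → 1/4·r2
  [ 1  -2  -13 ]
  [ 0   0    1 ]
  [ 0   0    6 ]
r3 → r3 − 6·r2
  [ 1  -2  -13 ]
  [ 0   0    1 ]
  [ 0   0    0 ]
r1 → r1 + 13·r2
  [ 1  -2  0 ]
  [ 0   0  1 ]
  [ 0   0  0 ]

[[1, -2, 0], [0, 0, 1], [0, 0, 0]]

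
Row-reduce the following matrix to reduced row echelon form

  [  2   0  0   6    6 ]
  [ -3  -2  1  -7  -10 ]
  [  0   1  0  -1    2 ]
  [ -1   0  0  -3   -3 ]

[[1, 0, 0, 3, 3], [0, 1, 0, -1, 2], [0, 0, 1, 0, 3], [0, 0, 0, 0, 0]]

ρ1 -> 1/2·ρ1
ρ2 -> ρ2 + 3·ρ1
ρ4 -> ρ4 + ρ1
ρ2 -> -1/2·ρ2
ρ3 -> ρ3 − ρ2
ρ3 -> 2·ρ3
ρ2 -> ρ2 + 1/2·ρ3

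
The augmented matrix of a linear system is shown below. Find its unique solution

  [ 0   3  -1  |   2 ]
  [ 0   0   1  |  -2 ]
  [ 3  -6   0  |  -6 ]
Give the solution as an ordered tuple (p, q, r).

Swap r1 and r3.
  [ 3  -6   0  |  -6 ]
  [ 0   0   1  |  -2 ]
  [ 0   3  -1  |   2 ]
Multiply r1 by 1/3.
  [ 1  -2   0  |  -2 ]
  [ 0   0   1  |  -2 ]
  [ 0   3  -1  |   2 ]
Swap r2 and r3.
  [ 1  -2   0  |  -2 ]
  [ 0   3  -1  |   2 ]
  [ 0   0   1  |  -2 ]
Multiply r2 by 1/3.
  [ 1  -2     0  |   -2 ]
  [ 0   1  -1/3  |  2/3 ]
  [ 0   0     1  |   -2 ]
Add 1/3 times r3 to r2.
  [ 1  -2  0  |  -2 ]
  [ 0   1  0  |   0 ]
  [ 0   0  1  |  -2 ]
Add 2 times r2 to r1.
  [ 1  0  0  |  -2 ]
  [ 0  1  0  |   0 ]
  [ 0  0  1  |  -2 ]
Reading off the last column: p = -2, q = 0, r = -2.

(-2, 0, -2)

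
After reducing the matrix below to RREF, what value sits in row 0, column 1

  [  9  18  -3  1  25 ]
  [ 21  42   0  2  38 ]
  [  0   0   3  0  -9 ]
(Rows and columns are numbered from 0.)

2

ρ1 -> 1/9·ρ1
ρ2 -> ρ2 − 21·ρ1
ρ2 -> 1/7·ρ2
ρ3 -> ρ3 − 3·ρ2
ρ3 -> 7·ρ3
ρ2 -> ρ2 + 1/21·ρ3
ρ1 -> ρ1 − 1/9·ρ3
ρ1 -> ρ1 + 1/3·ρ2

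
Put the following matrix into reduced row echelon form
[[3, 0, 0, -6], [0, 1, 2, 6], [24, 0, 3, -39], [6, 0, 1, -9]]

Multiply R1 by 1/3.
  [  1  0  0   -2 ]
  [  0  1  2    6 ]
  [ 24  0  3  -39 ]
  [  6  0  1   -9 ]
Subtract 24 times R1 from R3.
  [ 1  0  0  -2 ]
  [ 0  1  2   6 ]
  [ 0  0  3   9 ]
  [ 6  0  1  -9 ]
Subtract 6 times R1 from R4.
  [ 1  0  0  -2 ]
  [ 0  1  2   6 ]
  [ 0  0  3   9 ]
  [ 0  0  1   3 ]
Multiply R3 by 1/3.
  [ 1  0  0  -2 ]
  [ 0  1  2   6 ]
  [ 0  0  1   3 ]
  [ 0  0  1   3 ]
Subtract R3 from R4.
  [ 1  0  0  -2 ]
  [ 0  1  2   6 ]
  [ 0  0  1   3 ]
  [ 0  0  0   0 ]
Subtract 2 times R3 from R2.
  [ 1  0  0  -2 ]
  [ 0  1  0   0 ]
  [ 0  0  1   3 ]
  [ 0  0  0   0 ]

[[1, 0, 0, -2], [0, 1, 0, 0], [0, 0, 1, 3], [0, 0, 0, 0]]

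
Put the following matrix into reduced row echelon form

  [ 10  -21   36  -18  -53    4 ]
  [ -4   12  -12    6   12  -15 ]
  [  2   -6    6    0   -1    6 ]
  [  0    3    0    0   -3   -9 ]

[[1, 0, 0, 0, 1, -2], [0, 1, 0, 0, -1, -3], [0, 0, 1, 0, -3/2, -4/3], [0, 0, 0, 1, 5/3, -1/2]]

Multiply R1 by 1/10.
  [  1  -21/10  18/5  -9/5  -53/10  2/5 ]
  [ -4      12   -12     6      12  -15 ]
  [  2      -6     6     0      -1    6 ]
  [  0       3     0     0      -3   -9 ]
Add 4 times R1 to R2.
  [ 1  -21/10  18/5  -9/5  -53/10    2/5 ]
  [ 0    18/5  12/5  -6/5   -46/5  -67/5 ]
  [ 2      -6     6     0      -1      6 ]
  [ 0       3     0     0      -3     -9 ]
Subtract 2 times R1 from R3.
  [ 1  -21/10  18/5  -9/5  -53/10    2/5 ]
  [ 0    18/5  12/5  -6/5   -46/5  -67/5 ]
  [ 0    -9/5  -6/5  18/5    48/5   26/5 ]
  [ 0       3     0     0      -3     -9 ]
Multiply R2 by 5/18.
  [ 1  -21/10  18/5  -9/5  -53/10     2/5 ]
  [ 0       1   2/3  -1/3   -23/9  -67/18 ]
  [ 0    -9/5  -6/5  18/5    48/5    26/5 ]
  [ 0       3     0     0      -3      -9 ]
Add 9/5 times R2 to R3.
  [ 1  -21/10  18/5  -9/5  -53/10     2/5 ]
  [ 0       1   2/3  -1/3   -23/9  -67/18 ]
  [ 0       0     0     3       5    -3/2 ]
  [ 0       3     0     0      -3      -9 ]
Subtract 3 times R2 from R4.
  [ 1  -21/10  18/5  -9/5  -53/10     2/5 ]
  [ 0       1   2/3  -1/3   -23/9  -67/18 ]
  [ 0       0     0     3       5    -3/2 ]
  [ 0       0    -2     1    14/3    13/6 ]
Swap R3 and R4.
  [ 1  -21/10  18/5  -9/5  -53/10     2/5 ]
  [ 0       1   2/3  -1/3   -23/9  -67/18 ]
  [ 0       0    -2     1    14/3    13/6 ]
  [ 0       0     0     3       5    -3/2 ]
Multiply R3 by -1/2.
  [ 1  -21/10  18/5  -9/5  -53/10     2/5 ]
  [ 0       1   2/3  -1/3   -23/9  -67/18 ]
  [ 0       0     1  -1/2    -7/3  -13/12 ]
  [ 0       0     0     3       5    -3/2 ]
Multiply R4 by 1/3.
  [ 1  -21/10  18/5  -9/5  -53/10     2/5 ]
  [ 0       1   2/3  -1/3   -23/9  -67/18 ]
  [ 0       0     1  -1/2    -7/3  -13/12 ]
  [ 0       0     0     1     5/3    -1/2 ]
Add 1/2 times R4 to R3.
  [ 1  -21/10  18/5  -9/5  -53/10     2/5 ]
  [ 0       1   2/3  -1/3   -23/9  -67/18 ]
  [ 0       0     1     0    -3/2    -4/3 ]
  [ 0       0     0     1     5/3    -1/2 ]
Add 1/3 times R4 to R2.
  [ 1  -21/10  18/5  -9/5  -53/10    2/5 ]
  [ 0       1   2/3     0      -2  -35/9 ]
  [ 0       0     1     0    -3/2   -4/3 ]
  [ 0       0     0     1     5/3   -1/2 ]
Add 9/5 times R4 to R1.
  [ 1  -21/10  18/5  0  -23/10   -1/2 ]
  [ 0       1   2/3  0      -2  -35/9 ]
  [ 0       0     1  0    -3/2   -4/3 ]
  [ 0       0     0  1     5/3   -1/2 ]
Subtract 2/3 times R3 from R2.
  [ 1  -21/10  18/5  0  -23/10  -1/2 ]
  [ 0       1     0  0      -1    -3 ]
  [ 0       0     1  0    -3/2  -4/3 ]
  [ 0       0     0  1     5/3  -1/2 ]
Subtract 18/5 times R3 from R1.
  [ 1  -21/10  0  0  31/10  43/10 ]
  [ 0       1  0  0     -1     -3 ]
  [ 0       0  1  0   -3/2   -4/3 ]
  [ 0       0  0  1    5/3   -1/2 ]
Add 21/10 times R2 to R1.
  [ 1  0  0  0     1    -2 ]
  [ 0  1  0  0    -1    -3 ]
  [ 0  0  1  0  -3/2  -4/3 ]
  [ 0  0  0  1   5/3  -1/2 ]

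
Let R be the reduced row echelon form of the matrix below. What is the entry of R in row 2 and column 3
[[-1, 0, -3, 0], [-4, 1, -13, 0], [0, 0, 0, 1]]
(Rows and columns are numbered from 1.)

R1 → -1·R1
  [  1  0    3  0 ]
  [ -4  1  -13  0 ]
  [  0  0    0  1 ]
R2 → R2 + 4·R1
  [ 1  0   3  0 ]
  [ 0  1  -1  0 ]
  [ 0  0   0  1 ]

-1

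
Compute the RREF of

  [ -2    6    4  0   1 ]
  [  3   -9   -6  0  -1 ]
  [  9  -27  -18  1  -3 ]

ρ1 -> -1/2·ρ1
  [ 1   -3   -2  0  -1/2 ]
  [ 3   -9   -6  0    -1 ]
  [ 9  -27  -18  1    -3 ]
ρ2 -> ρ2 − 3·ρ1
  [ 1   -3   -2  0  -1/2 ]
  [ 0    0    0  0   1/2 ]
  [ 9  -27  -18  1    -3 ]
ρ3 -> ρ3 − 9·ρ1
  [ 1  -3  -2  0  -1/2 ]
  [ 0   0   0  0   1/2 ]
  [ 0   0   0  1   3/2 ]
ρ2 <=> ρ3
  [ 1  -3  -2  0  -1/2 ]
  [ 0   0   0  1   3/2 ]
  [ 0   0   0  0   1/2 ]
ρ3 -> 2·ρ3
  [ 1  -3  -2  0  -1/2 ]
  [ 0   0   0  1   3/2 ]
  [ 0   0   0  0     1 ]
ρ2 -> ρ2 − 3/2·ρ3
  [ 1  -3  -2  0  -1/2 ]
  [ 0   0   0  1     0 ]
  [ 0   0   0  0     1 ]
ρ1 -> ρ1 + 1/2·ρ3
  [ 1  -3  -2  0  0 ]
  [ 0   0   0  1  0 ]
  [ 0   0   0  0  1 ]

[[1, -3, -2, 0, 0], [0, 0, 0, 1, 0], [0, 0, 0, 0, 1]]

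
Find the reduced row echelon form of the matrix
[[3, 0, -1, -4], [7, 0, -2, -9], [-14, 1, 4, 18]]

[[1, 0, 0, -1], [0, 1, 0, 0], [0, 0, 1, 1]]

R1 ← 1/3·R1
R2 ← R2 − 7·R1
R3 ← R3 + 14·R1
R2 <=> R3
R3 ← 3·R3
R2 ← R2 + 2/3·R3
R1 ← R1 + 1/3·R3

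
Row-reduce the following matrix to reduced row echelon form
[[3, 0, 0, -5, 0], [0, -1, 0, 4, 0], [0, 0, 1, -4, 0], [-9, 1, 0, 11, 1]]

[[1, 0, 0, -5/3, 0], [0, 1, 0, -4, 0], [0, 0, 1, -4, 0], [0, 0, 0, 0, 1]]

Multiply ρ1 by 1/3.
Add 9 times ρ1 to ρ4.
Multiply ρ2 by -1.
Subtract ρ2 from ρ4.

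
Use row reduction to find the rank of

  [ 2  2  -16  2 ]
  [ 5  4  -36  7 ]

rank = 2

Multiply R1 by 1/2.
  [ 1  1   -8  1 ]
  [ 5  4  -36  7 ]
Subtract 5 times R1 from R2.
  [ 1   1  -8  1 ]
  [ 0  -1   4  2 ]
Multiply R2 by -1.
  [ 1  1  -8   1 ]
  [ 0  1  -4  -2 ]
Subtract R2 from R1.
  [ 1  0  -4   3 ]
  [ 0  1  -4  -2 ]
The reduced form has 2 nonzero rows.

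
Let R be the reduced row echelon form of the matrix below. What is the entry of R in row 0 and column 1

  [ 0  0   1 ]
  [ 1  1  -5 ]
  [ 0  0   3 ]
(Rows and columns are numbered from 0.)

r1 <-> r2
  [ 1  1  -5 ]
  [ 0  0   1 ]
  [ 0  0   3 ]
r3 → r3 − 3·r2
  [ 1  1  -5 ]
  [ 0  0   1 ]
  [ 0  0   0 ]
r1 → r1 + 5·r2
  [ 1  1  0 ]
  [ 0  0  1 ]
  [ 0  0  0 ]

1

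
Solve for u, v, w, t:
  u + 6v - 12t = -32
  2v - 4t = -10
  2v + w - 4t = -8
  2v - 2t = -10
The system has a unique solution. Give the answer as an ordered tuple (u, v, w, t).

(-2, -5, 2, 0)

Form the augmented matrix and row-reduce:
  [ 1  6  0  -12  |  -32 ]
  [ 0  2  0   -4  |  -10 ]
  [ 0  2  1   -4  |   -8 ]
  [ 0  2  0   -2  |  -10 ]
ρ2 ← 1/2·ρ2
  [ 1  6  0  -12  |  -32 ]
  [ 0  1  0   -2  |   -5 ]
  [ 0  2  1   -4  |   -8 ]
  [ 0  2  0   -2  |  -10 ]
ρ3 ← ρ3 − 2·ρ2
  [ 1  6  0  -12  |  -32 ]
  [ 0  1  0   -2  |   -5 ]
  [ 0  0  1    0  |    2 ]
  [ 0  2  0   -2  |  -10 ]
ρ4 ← ρ4 − 2·ρ2
  [ 1  6  0  -12  |  -32 ]
  [ 0  1  0   -2  |   -5 ]
  [ 0  0  1    0  |    2 ]
  [ 0  0  0    2  |    0 ]
ρ4 ← 1/2·ρ4
  [ 1  6  0  -12  |  -32 ]
  [ 0  1  0   -2  |   -5 ]
  [ 0  0  1    0  |    2 ]
  [ 0  0  0    1  |    0 ]
ρ2 ← ρ2 + 2·ρ4
  [ 1  6  0  -12  |  -32 ]
  [ 0  1  0    0  |   -5 ]
  [ 0  0  1    0  |    2 ]
  [ 0  0  0    1  |    0 ]
ρ1 ← ρ1 + 12·ρ4
  [ 1  6  0  0  |  -32 ]
  [ 0  1  0  0  |   -5 ]
  [ 0  0  1  0  |    2 ]
  [ 0  0  0  1  |    0 ]
ρ1 ← ρ1 − 6·ρ2
  [ 1  0  0  0  |  -2 ]
  [ 0  1  0  0  |  -5 ]
  [ 0  0  1  0  |   2 ]
  [ 0  0  0  1  |   0 ]
Reading off the last column: u = -2, v = -5, w = 2, t = 0.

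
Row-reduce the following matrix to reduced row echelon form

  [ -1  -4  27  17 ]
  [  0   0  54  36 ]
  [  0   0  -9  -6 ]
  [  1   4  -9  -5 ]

[[1, 4, 0, 1], [0, 0, 1, 2/3], [0, 0, 0, 0], [0, 0, 0, 0]]

r1 := -1·r1
  [ 1  4  -27  -17 ]
  [ 0  0   54   36 ]
  [ 0  0   -9   -6 ]
  [ 1  4   -9   -5 ]
r4 := r4 − r1
  [ 1  4  -27  -17 ]
  [ 0  0   54   36 ]
  [ 0  0   -9   -6 ]
  [ 0  0   18   12 ]
r2 := 1/54·r2
  [ 1  4  -27  -17 ]
  [ 0  0    1  2/3 ]
  [ 0  0   -9   -6 ]
  [ 0  0   18   12 ]
r3 := r3 + 9·r2
  [ 1  4  -27  -17 ]
  [ 0  0    1  2/3 ]
  [ 0  0    0    0 ]
  [ 0  0   18   12 ]
r4 := r4 − 18·r2
  [ 1  4  -27  -17 ]
  [ 0  0    1  2/3 ]
  [ 0  0    0    0 ]
  [ 0  0    0    0 ]
r1 := r1 + 27·r2
  [ 1  4  0    1 ]
  [ 0  0  1  2/3 ]
  [ 0  0  0    0 ]
  [ 0  0  0    0 ]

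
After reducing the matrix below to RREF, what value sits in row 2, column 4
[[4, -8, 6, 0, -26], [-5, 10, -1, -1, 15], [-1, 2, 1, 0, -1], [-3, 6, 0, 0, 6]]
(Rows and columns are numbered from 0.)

r1 -> 1/4·r1
  [  1  -2  3/2   0  -13/2 ]
  [ -5  10   -1  -1     15 ]
  [ -1   2    1   0     -1 ]
  [ -3   6    0   0      6 ]
r2 -> r2 + 5·r1
  [  1  -2   3/2   0  -13/2 ]
  [  0   0  13/2  -1  -35/2 ]
  [ -1   2     1   0     -1 ]
  [ -3   6     0   0      6 ]
r3 -> r3 + r1
  [  1  -2   3/2   0  -13/2 ]
  [  0   0  13/2  -1  -35/2 ]
  [  0   0   5/2   0  -15/2 ]
  [ -3   6     0   0      6 ]
r4 -> r4 + 3·r1
  [ 1  -2   3/2   0  -13/2 ]
  [ 0   0  13/2  -1  -35/2 ]
  [ 0   0   5/2   0  -15/2 ]
  [ 0   0   9/2   0  -27/2 ]
r2 -> 2/13·r2
  [ 1  -2  3/2      0   -13/2 ]
  [ 0   0    1  -2/13  -35/13 ]
  [ 0   0  5/2      0   -15/2 ]
  [ 0   0  9/2      0   -27/2 ]
r3 -> r3 − 5/2·r2
  [ 1  -2  3/2      0   -13/2 ]
  [ 0   0    1  -2/13  -35/13 ]
  [ 0   0    0   5/13  -10/13 ]
  [ 0   0  9/2      0   -27/2 ]
r4 -> r4 − 9/2·r2
  [ 1  -2  3/2      0   -13/2 ]
  [ 0   0    1  -2/13  -35/13 ]
  [ 0   0    0   5/13  -10/13 ]
  [ 0   0    0   9/13  -18/13 ]
r3 -> 13/5·r3
  [ 1  -2  3/2      0   -13/2 ]
  [ 0   0    1  -2/13  -35/13 ]
  [ 0   0    0      1      -2 ]
  [ 0   0    0   9/13  -18/13 ]
r4 -> r4 − 9/13·r3
  [ 1  -2  3/2      0   -13/2 ]
  [ 0   0    1  -2/13  -35/13 ]
  [ 0   0    0      1      -2 ]
  [ 0   0    0      0       0 ]
r2 -> r2 + 2/13·r3
  [ 1  -2  3/2  0  -13/2 ]
  [ 0   0    1  0     -3 ]
  [ 0   0    0  1     -2 ]
  [ 0   0    0  0      0 ]
r1 -> r1 − 3/2·r2
  [ 1  -2  0  0  -2 ]
  [ 0   0  1  0  -3 ]
  [ 0   0  0  1  -2 ]
  [ 0   0  0  0   0 ]

-2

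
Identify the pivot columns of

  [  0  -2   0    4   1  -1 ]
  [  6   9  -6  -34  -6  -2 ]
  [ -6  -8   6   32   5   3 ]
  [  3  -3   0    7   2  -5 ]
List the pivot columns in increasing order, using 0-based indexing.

0, 1, 2, 4

r1 <-> r2
r1 := 1/6·r1
r3 := r3 + 6·r1
r4 := r4 − 3·r1
r2 := -1/2·r2
r3 := r3 − r2
r4 := r4 + 15/2·r2
r3 <-> r4
r3 := 1/3·r3
r4 := -2·r4
r3 := r3 − 5/12·r4
r2 := r2 + 1/2·r4
r1 := r1 + r4
r1 := r1 + r3
r1 := r1 − 3/2·r2
Pivot columns are the columns containing a leading 1.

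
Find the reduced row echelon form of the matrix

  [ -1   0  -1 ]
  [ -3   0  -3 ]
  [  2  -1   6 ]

[[1, 0, 1], [0, 1, -4], [0, 0, 0]]

Multiply ρ1 by -1.
  [  1   0   1 ]
  [ -3   0  -3 ]
  [  2  -1   6 ]
Add 3 times ρ1 to ρ2.
  [ 1   0  1 ]
  [ 0   0  0 ]
  [ 2  -1  6 ]
Subtract 2 times ρ1 from ρ3.
  [ 1   0  1 ]
  [ 0   0  0 ]
  [ 0  -1  4 ]
Swap ρ2 and ρ3.
  [ 1   0  1 ]
  [ 0  -1  4 ]
  [ 0   0  0 ]
Multiply ρ2 by -1.
  [ 1  0   1 ]
  [ 0  1  -4 ]
  [ 0  0   0 ]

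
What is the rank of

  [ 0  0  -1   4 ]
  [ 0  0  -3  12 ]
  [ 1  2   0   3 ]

R1 ↔ R3
R2 := -1/3·R2
R3 := R3 + R2
The reduced form has 2 nonzero rows.

rank = 2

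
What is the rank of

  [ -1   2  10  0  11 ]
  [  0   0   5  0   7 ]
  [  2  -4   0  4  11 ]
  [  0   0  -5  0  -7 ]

rank = 3

r1 ← -1·r1
  [ 1  -2  -10  0  -11 ]
  [ 0   0    5  0    7 ]
  [ 2  -4    0  4   11 ]
  [ 0   0   -5  0   -7 ]
r3 ← r3 − 2·r1
  [ 1  -2  -10  0  -11 ]
  [ 0   0    5  0    7 ]
  [ 0   0   20  4   33 ]
  [ 0   0   -5  0   -7 ]
r2 ← 1/5·r2
  [ 1  -2  -10  0  -11 ]
  [ 0   0    1  0  7/5 ]
  [ 0   0   20  4   33 ]
  [ 0   0   -5  0   -7 ]
r3 ← r3 − 20·r2
  [ 1  -2  -10  0  -11 ]
  [ 0   0    1  0  7/5 ]
  [ 0   0    0  4    5 ]
  [ 0   0   -5  0   -7 ]
r4 ← r4 + 5·r2
  [ 1  -2  -10  0  -11 ]
  [ 0   0    1  0  7/5 ]
  [ 0   0    0  4    5 ]
  [ 0   0    0  0    0 ]
r3 ← 1/4·r3
  [ 1  -2  -10  0  -11 ]
  [ 0   0    1  0  7/5 ]
  [ 0   0    0  1  5/4 ]
  [ 0   0    0  0    0 ]
r1 ← r1 + 10·r2
  [ 1  -2  0  0    3 ]
  [ 0   0  1  0  7/5 ]
  [ 0   0  0  1  5/4 ]
  [ 0   0  0  0    0 ]
The reduced form has 3 nonzero rows.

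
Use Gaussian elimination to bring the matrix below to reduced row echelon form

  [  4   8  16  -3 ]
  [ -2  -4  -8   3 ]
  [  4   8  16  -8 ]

r1 ← 1/4·r1
  [  1   2   4  -3/4 ]
  [ -2  -4  -8     3 ]
  [  4   8  16    -8 ]
r2 ← r2 + 2·r1
  [ 1  2   4  -3/4 ]
  [ 0  0   0   3/2 ]
  [ 4  8  16    -8 ]
r3 ← r3 − 4·r1
  [ 1  2  4  -3/4 ]
  [ 0  0  0   3/2 ]
  [ 0  0  0    -5 ]
r2 ← 2/3·r2
  [ 1  2  4  -3/4 ]
  [ 0  0  0     1 ]
  [ 0  0  0    -5 ]
r3 ← r3 + 5·r2
  [ 1  2  4  -3/4 ]
  [ 0  0  0     1 ]
  [ 0  0  0     0 ]
r1 ← r1 + 3/4·r2
  [ 1  2  4  0 ]
  [ 0  0  0  1 ]
  [ 0  0  0  0 ]

[[1, 2, 4, 0], [0, 0, 0, 1], [0, 0, 0, 0]]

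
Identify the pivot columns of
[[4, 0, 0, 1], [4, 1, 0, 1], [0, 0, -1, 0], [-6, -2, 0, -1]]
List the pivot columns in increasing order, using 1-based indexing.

1, 2, 3, 4

r1 := 1/4·r1
r2 := r2 − 4·r1
r4 := r4 + 6·r1
r4 := r4 + 2·r2
r3 := -1·r3
r4 := 2·r4
r1 := r1 − 1/4·r4
Pivot columns are the columns containing a leading 1.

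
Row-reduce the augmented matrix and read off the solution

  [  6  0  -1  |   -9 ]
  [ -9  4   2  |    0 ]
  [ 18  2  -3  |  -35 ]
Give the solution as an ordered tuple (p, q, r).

(-2/3, -4, 5)

r1 := 1/6·r1
  [  1  0  -1/6  |  -3/2 ]
  [ -9  4     2  |     0 ]
  [ 18  2    -3  |   -35 ]
r2 := r2 + 9·r1
  [  1  0  -1/6  |   -3/2 ]
  [  0  4   1/2  |  -27/2 ]
  [ 18  2    -3  |    -35 ]
r3 := r3 − 18·r1
  [ 1  0  -1/6  |   -3/2 ]
  [ 0  4   1/2  |  -27/2 ]
  [ 0  2     0  |     -8 ]
r2 := 1/4·r2
  [ 1  0  -1/6  |   -3/2 ]
  [ 0  1   1/8  |  -27/8 ]
  [ 0  2     0  |     -8 ]
r3 := r3 − 2·r2
  [ 1  0  -1/6  |   -3/2 ]
  [ 0  1   1/8  |  -27/8 ]
  [ 0  0  -1/4  |   -5/4 ]
r3 := -4·r3
  [ 1  0  -1/6  |   -3/2 ]
  [ 0  1   1/8  |  -27/8 ]
  [ 0  0     1  |      5 ]
r2 := r2 − 1/8·r3
  [ 1  0  -1/6  |  -3/2 ]
  [ 0  1     0  |    -4 ]
  [ 0  0     1  |     5 ]
r1 := r1 + 1/6·r3
  [ 1  0  0  |  -2/3 ]
  [ 0  1  0  |    -4 ]
  [ 0  0  1  |     5 ]
Reading off the last column: p = -2/3, q = -4, r = 5.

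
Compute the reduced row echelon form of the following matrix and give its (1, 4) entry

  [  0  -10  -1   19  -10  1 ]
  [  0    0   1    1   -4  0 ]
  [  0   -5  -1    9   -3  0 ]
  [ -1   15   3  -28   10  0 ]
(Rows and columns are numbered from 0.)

R1 <=> R4
  [ -1   15   3  -28   10  0 ]
  [  0    0   1    1   -4  0 ]
  [  0   -5  -1    9   -3  0 ]
  [  0  -10  -1   19  -10  1 ]
R1 -> -1·R1
  [ 1  -15  -3  28  -10  0 ]
  [ 0    0   1   1   -4  0 ]
  [ 0   -5  -1   9   -3  0 ]
  [ 0  -10  -1  19  -10  1 ]
R2 <=> R3
  [ 1  -15  -3  28  -10  0 ]
  [ 0   -5  -1   9   -3  0 ]
  [ 0    0   1   1   -4  0 ]
  [ 0  -10  -1  19  -10  1 ]
R2 -> -1/5·R2
  [ 1  -15   -3    28  -10  0 ]
  [ 0    1  1/5  -9/5  3/5  0 ]
  [ 0    0    1     1   -4  0 ]
  [ 0  -10   -1    19  -10  1 ]
R4 -> R4 + 10·R2
  [ 1  -15   -3    28  -10  0 ]
  [ 0    1  1/5  -9/5  3/5  0 ]
  [ 0    0    1     1   -4  0 ]
  [ 0    0    1     1   -4  1 ]
R4 -> R4 − R3
  [ 1  -15   -3    28  -10  0 ]
  [ 0    1  1/5  -9/5  3/5  0 ]
  [ 0    0    1     1   -4  0 ]
  [ 0    0    0     0    0  1 ]
R2 -> R2 − 1/5·R3
  [ 1  -15  -3  28  -10  0 ]
  [ 0    1   0  -2  7/5  0 ]
  [ 0    0   1   1   -4  0 ]
  [ 0    0   0   0    0  1 ]
R1 -> R1 + 3·R3
  [ 1  -15  0  31  -22  0 ]
  [ 0    1  0  -2  7/5  0 ]
  [ 0    0  1   1   -4  0 ]
  [ 0    0  0   0    0  1 ]
R1 -> R1 + 15·R2
  [ 1  0  0   1   -1  0 ]
  [ 0  1  0  -2  7/5  0 ]
  [ 0  0  1   1   -4  0 ]
  [ 0  0  0   0    0  1 ]

7/5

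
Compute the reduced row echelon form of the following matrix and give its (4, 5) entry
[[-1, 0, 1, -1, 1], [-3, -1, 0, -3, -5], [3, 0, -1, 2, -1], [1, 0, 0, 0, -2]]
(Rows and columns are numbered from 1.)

4

R1 → -1·R1
  [  1   0  -1   1  -1 ]
  [ -3  -1   0  -3  -5 ]
  [  3   0  -1   2  -1 ]
  [  1   0   0   0  -2 ]
R2 → R2 + 3·R1
  [ 1   0  -1  1  -1 ]
  [ 0  -1  -3  0  -8 ]
  [ 3   0  -1  2  -1 ]
  [ 1   0   0  0  -2 ]
R3 → R3 − 3·R1
  [ 1   0  -1   1  -1 ]
  [ 0  -1  -3   0  -8 ]
  [ 0   0   2  -1   2 ]
  [ 1   0   0   0  -2 ]
R4 → R4 − R1
  [ 1   0  -1   1  -1 ]
  [ 0  -1  -3   0  -8 ]
  [ 0   0   2  -1   2 ]
  [ 0   0   1  -1  -1 ]
R2 → -1·R2
  [ 1  0  -1   1  -1 ]
  [ 0  1   3   0   8 ]
  [ 0  0   2  -1   2 ]
  [ 0  0   1  -1  -1 ]
R3 → 1/2·R3
  [ 1  0  -1     1  -1 ]
  [ 0  1   3     0   8 ]
  [ 0  0   1  -1/2   1 ]
  [ 0  0   1    -1  -1 ]
R4 → R4 − R3
  [ 1  0  -1     1  -1 ]
  [ 0  1   3     0   8 ]
  [ 0  0   1  -1/2   1 ]
  [ 0  0   0  -1/2  -2 ]
R4 → -2·R4
  [ 1  0  -1     1  -1 ]
  [ 0  1   3     0   8 ]
  [ 0  0   1  -1/2   1 ]
  [ 0  0   0     1   4 ]
R3 → R3 + 1/2·R4
  [ 1  0  -1  1  -1 ]
  [ 0  1   3  0   8 ]
  [ 0  0   1  0   3 ]
  [ 0  0   0  1   4 ]
R1 → R1 − R4
  [ 1  0  -1  0  -5 ]
  [ 0  1   3  0   8 ]
  [ 0  0   1  0   3 ]
  [ 0  0   0  1   4 ]
R2 → R2 − 3·R3
  [ 1  0  -1  0  -5 ]
  [ 0  1   0  0  -1 ]
  [ 0  0   1  0   3 ]
  [ 0  0   0  1   4 ]
R1 → R1 + R3
  [ 1  0  0  0  -2 ]
  [ 0  1  0  0  -1 ]
  [ 0  0  1  0   3 ]
  [ 0  0  0  1   4 ]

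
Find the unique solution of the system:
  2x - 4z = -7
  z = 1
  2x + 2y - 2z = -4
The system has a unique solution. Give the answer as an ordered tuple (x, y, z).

(-3/2, 1/2, 1)

Form the augmented matrix and row-reduce:
  [ 2  0  -4  |  -7 ]
  [ 0  0   1  |   1 ]
  [ 2  2  -2  |  -4 ]
Multiply ρ1 by 1/2.
Subtract 2 times ρ1 from ρ3.
Swap ρ2 and ρ3.
Multiply ρ2 by 1/2.
Subtract ρ3 from ρ2.
Add 2 times ρ3 to ρ1.
Reading off the last column: x = -3/2, y = 1/2, z = 1.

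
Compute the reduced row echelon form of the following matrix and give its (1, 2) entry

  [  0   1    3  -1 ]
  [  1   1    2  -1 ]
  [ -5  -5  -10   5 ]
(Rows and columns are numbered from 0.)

R1 <-> R2
  [  1   1    2  -1 ]
  [  0   1    3  -1 ]
  [ -5  -5  -10   5 ]
R3 ← R3 + 5·R1
  [ 1  1  2  -1 ]
  [ 0  1  3  -1 ]
  [ 0  0  0   0 ]
R1 ← R1 − R2
  [ 1  0  -1   0 ]
  [ 0  1   3  -1 ]
  [ 0  0   0   0 ]

3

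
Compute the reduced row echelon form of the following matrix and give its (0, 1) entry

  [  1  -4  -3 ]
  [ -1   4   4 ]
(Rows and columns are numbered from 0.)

-4

R2 → R2 + R1
R1 → R1 + 3·R2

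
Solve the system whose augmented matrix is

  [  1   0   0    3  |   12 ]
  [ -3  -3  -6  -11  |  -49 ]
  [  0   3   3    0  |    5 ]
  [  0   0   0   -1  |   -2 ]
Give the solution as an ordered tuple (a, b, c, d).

ρ2 := ρ2 + 3·ρ1
  [ 1   0   0   3  |   12 ]
  [ 0  -3  -6  -2  |  -13 ]
  [ 0   3   3   0  |    5 ]
  [ 0   0   0  -1  |   -2 ]
ρ2 := -1/3·ρ2
  [ 1  0  0    3  |    12 ]
  [ 0  1  2  2/3  |  13/3 ]
  [ 0  3  3    0  |     5 ]
  [ 0  0  0   -1  |    -2 ]
ρ3 := ρ3 − 3·ρ2
  [ 1  0   0    3  |    12 ]
  [ 0  1   2  2/3  |  13/3 ]
  [ 0  0  -3   -2  |    -8 ]
  [ 0  0   0   -1  |    -2 ]
ρ3 := -1/3·ρ3
  [ 1  0  0    3  |    12 ]
  [ 0  1  2  2/3  |  13/3 ]
  [ 0  0  1  2/3  |   8/3 ]
  [ 0  0  0   -1  |    -2 ]
ρ4 := -1·ρ4
  [ 1  0  0    3  |    12 ]
  [ 0  1  2  2/3  |  13/3 ]
  [ 0  0  1  2/3  |   8/3 ]
  [ 0  0  0    1  |     2 ]
ρ3 := ρ3 − 2/3·ρ4
  [ 1  0  0    3  |    12 ]
  [ 0  1  2  2/3  |  13/3 ]
  [ 0  0  1    0  |   4/3 ]
  [ 0  0  0    1  |     2 ]
ρ2 := ρ2 − 2/3·ρ4
  [ 1  0  0  3  |   12 ]
  [ 0  1  2  0  |    3 ]
  [ 0  0  1  0  |  4/3 ]
  [ 0  0  0  1  |    2 ]
ρ1 := ρ1 − 3·ρ4
  [ 1  0  0  0  |    6 ]
  [ 0  1  2  0  |    3 ]
  [ 0  0  1  0  |  4/3 ]
  [ 0  0  0  1  |    2 ]
ρ2 := ρ2 − 2·ρ3
  [ 1  0  0  0  |    6 ]
  [ 0  1  0  0  |  1/3 ]
  [ 0  0  1  0  |  4/3 ]
  [ 0  0  0  1  |    2 ]
Reading off the last column: a = 6, b = 1/3, c = 4/3, d = 2.

(6, 1/3, 4/3, 2)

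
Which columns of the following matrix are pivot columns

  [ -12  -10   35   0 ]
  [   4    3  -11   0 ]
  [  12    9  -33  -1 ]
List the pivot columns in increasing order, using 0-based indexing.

0, 1, 3

Multiply R1 by -1/12.
Subtract 4 times R1 from R2.
Subtract 12 times R1 from R3.
Multiply R2 by -3.
Add R2 to R3.
Multiply R3 by -1.
Subtract 5/6 times R2 from R1.
Pivot columns are the columns containing a leading 1.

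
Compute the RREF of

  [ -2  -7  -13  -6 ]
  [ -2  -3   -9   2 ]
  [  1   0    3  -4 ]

R1 -> -1/2·R1
  [  1  7/2  13/2   3 ]
  [ -2   -3    -9   2 ]
  [  1    0     3  -4 ]
R2 -> R2 + 2·R1
  [ 1  7/2  13/2   3 ]
  [ 0    4     4   8 ]
  [ 1    0     3  -4 ]
R3 -> R3 − R1
  [ 1   7/2  13/2   3 ]
  [ 0     4     4   8 ]
  [ 0  -7/2  -7/2  -7 ]
R2 -> 1/4·R2
  [ 1   7/2  13/2   3 ]
  [ 0     1     1   2 ]
  [ 0  -7/2  -7/2  -7 ]
R3 -> R3 + 7/2·R2
  [ 1  7/2  13/2  3 ]
  [ 0    1     1  2 ]
  [ 0    0     0  0 ]
R1 -> R1 − 7/2·R2
  [ 1  0  3  -4 ]
  [ 0  1  1   2 ]
  [ 0  0  0   0 ]

[[1, 0, 3, -4], [0, 1, 1, 2], [0, 0, 0, 0]]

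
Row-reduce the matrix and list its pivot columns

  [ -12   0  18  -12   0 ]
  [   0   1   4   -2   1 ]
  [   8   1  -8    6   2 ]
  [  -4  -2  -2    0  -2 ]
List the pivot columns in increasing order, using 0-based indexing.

ρ1 ← -1/12·ρ1
  [  1   0  -3/2   1   0 ]
  [  0   1     4  -2   1 ]
  [  8   1    -8   6   2 ]
  [ -4  -2    -2   0  -2 ]
ρ3 ← ρ3 − 8·ρ1
  [  1   0  -3/2   1   0 ]
  [  0   1     4  -2   1 ]
  [  0   1     4  -2   2 ]
  [ -4  -2    -2   0  -2 ]
ρ4 ← ρ4 + 4·ρ1
  [ 1   0  -3/2   1   0 ]
  [ 0   1     4  -2   1 ]
  [ 0   1     4  -2   2 ]
  [ 0  -2    -8   4  -2 ]
ρ3 ← ρ3 − ρ2
  [ 1   0  -3/2   1   0 ]
  [ 0   1     4  -2   1 ]
  [ 0   0     0   0   1 ]
  [ 0  -2    -8   4  -2 ]
ρ4 ← ρ4 + 2·ρ2
  [ 1  0  -3/2   1  0 ]
  [ 0  1     4  -2  1 ]
  [ 0  0     0   0  1 ]
  [ 0  0     0   0  0 ]
ρ2 ← ρ2 − ρ3
  [ 1  0  -3/2   1  0 ]
  [ 0  1     4  -2  0 ]
  [ 0  0     0   0  1 ]
  [ 0  0     0   0  0 ]
Pivot columns are the columns containing a leading 1.

0, 1, 4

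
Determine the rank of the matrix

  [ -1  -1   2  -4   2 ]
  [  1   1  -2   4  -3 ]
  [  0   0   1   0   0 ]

r1 ← -1·r1
  [ 1  1  -2  4  -2 ]
  [ 1  1  -2  4  -3 ]
  [ 0  0   1  0   0 ]
r2 ← r2 − r1
  [ 1  1  -2  4  -2 ]
  [ 0  0   0  0  -1 ]
  [ 0  0   1  0   0 ]
r2 <=> r3
  [ 1  1  -2  4  -2 ]
  [ 0  0   1  0   0 ]
  [ 0  0   0  0  -1 ]
r3 ← -1·r3
  [ 1  1  -2  4  -2 ]
  [ 0  0   1  0   0 ]
  [ 0  0   0  0   1 ]
r1 ← r1 + 2·r3
  [ 1  1  -2  4  0 ]
  [ 0  0   1  0  0 ]
  [ 0  0   0  0  1 ]
r1 ← r1 + 2·r2
  [ 1  1  0  4  0 ]
  [ 0  0  1  0  0 ]
  [ 0  0  0  0  1 ]
The reduced form has 3 nonzero rows.

rank = 3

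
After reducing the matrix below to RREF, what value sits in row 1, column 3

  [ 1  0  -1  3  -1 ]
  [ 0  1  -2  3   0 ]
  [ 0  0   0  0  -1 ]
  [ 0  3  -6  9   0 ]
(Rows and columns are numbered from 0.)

R4 ← R4 − 3·R2
  [ 1  0  -1  3  -1 ]
  [ 0  1  -2  3   0 ]
  [ 0  0   0  0  -1 ]
  [ 0  0   0  0   0 ]
R3 ← -1·R3
  [ 1  0  -1  3  -1 ]
  [ 0  1  -2  3   0 ]
  [ 0  0   0  0   1 ]
  [ 0  0   0  0   0 ]
R1 ← R1 + R3
  [ 1  0  -1  3  0 ]
  [ 0  1  -2  3  0 ]
  [ 0  0   0  0  1 ]
  [ 0  0   0  0  0 ]

3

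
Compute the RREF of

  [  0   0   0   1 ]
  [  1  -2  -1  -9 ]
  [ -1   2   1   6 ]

Swap R1 and R2.
  [  1  -2  -1  -9 ]
  [  0   0   0   1 ]
  [ -1   2   1   6 ]
Add R1 to R3.
  [ 1  -2  -1  -9 ]
  [ 0   0   0   1 ]
  [ 0   0   0  -3 ]
Add 3 times R2 to R3.
  [ 1  -2  -1  -9 ]
  [ 0   0   0   1 ]
  [ 0   0   0   0 ]
Add 9 times R2 to R1.
  [ 1  -2  -1  0 ]
  [ 0   0   0  1 ]
  [ 0   0   0  0 ]

[[1, -2, -1, 0], [0, 0, 0, 1], [0, 0, 0, 0]]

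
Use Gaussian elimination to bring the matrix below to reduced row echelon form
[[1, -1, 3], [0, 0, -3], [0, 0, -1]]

ρ2 -> -1/3·ρ2
  [ 1  -1   3 ]
  [ 0   0   1 ]
  [ 0   0  -1 ]
ρ3 -> ρ3 + ρ2
  [ 1  -1  3 ]
  [ 0   0  1 ]
  [ 0   0  0 ]
ρ1 -> ρ1 − 3·ρ2
  [ 1  -1  0 ]
  [ 0   0  1 ]
  [ 0   0  0 ]

[[1, -1, 0], [0, 0, 1], [0, 0, 0]]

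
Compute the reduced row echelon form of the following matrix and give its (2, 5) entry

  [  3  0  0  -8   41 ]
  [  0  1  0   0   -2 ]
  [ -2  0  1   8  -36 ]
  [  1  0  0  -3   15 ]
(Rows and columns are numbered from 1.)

R1 -> 1/3·R1
  [  1  0  0  -8/3  41/3 ]
  [  0  1  0     0    -2 ]
  [ -2  0  1     8   -36 ]
  [  1  0  0    -3    15 ]
R3 -> R3 + 2·R1
  [ 1  0  0  -8/3   41/3 ]
  [ 0  1  0     0     -2 ]
  [ 0  0  1   8/3  -26/3 ]
  [ 1  0  0    -3     15 ]
R4 -> R4 − R1
  [ 1  0  0  -8/3   41/3 ]
  [ 0  1  0     0     -2 ]
  [ 0  0  1   8/3  -26/3 ]
  [ 0  0  0  -1/3    4/3 ]
R4 -> -3·R4
  [ 1  0  0  -8/3   41/3 ]
  [ 0  1  0     0     -2 ]
  [ 0  0  1   8/3  -26/3 ]
  [ 0  0  0     1     -4 ]
R3 -> R3 − 8/3·R4
  [ 1  0  0  -8/3  41/3 ]
  [ 0  1  0     0    -2 ]
  [ 0  0  1     0     2 ]
  [ 0  0  0     1    -4 ]
R1 -> R1 + 8/3·R4
  [ 1  0  0  0   3 ]
  [ 0  1  0  0  -2 ]
  [ 0  0  1  0   2 ]
  [ 0  0  0  1  -4 ]

-2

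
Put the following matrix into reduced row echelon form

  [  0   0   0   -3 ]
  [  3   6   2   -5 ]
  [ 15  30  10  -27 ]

[[1, 2, 2/3, 0], [0, 0, 0, 1], [0, 0, 0, 0]]

r1 ↔ r2
  [  3   6   2   -5 ]
  [  0   0   0   -3 ]
  [ 15  30  10  -27 ]
r1 → 1/3·r1
  [  1   2  2/3  -5/3 ]
  [  0   0    0    -3 ]
  [ 15  30   10   -27 ]
r3 → r3 − 15·r1
  [ 1  2  2/3  -5/3 ]
  [ 0  0    0    -3 ]
  [ 0  0    0    -2 ]
r2 → -1/3·r2
  [ 1  2  2/3  -5/3 ]
  [ 0  0    0     1 ]
  [ 0  0    0    -2 ]
r3 → r3 + 2·r2
  [ 1  2  2/3  -5/3 ]
  [ 0  0    0     1 ]
  [ 0  0    0     0 ]
r1 → r1 + 5/3·r2
  [ 1  2  2/3  0 ]
  [ 0  0    0  1 ]
  [ 0  0    0  0 ]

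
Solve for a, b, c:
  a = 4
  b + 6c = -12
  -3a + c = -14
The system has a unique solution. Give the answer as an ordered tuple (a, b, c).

(4, 0, -2)

Form the augmented matrix and row-reduce:
  [  1  0  0  |    4 ]
  [  0  1  6  |  -12 ]
  [ -3  0  1  |  -14 ]
R3 ← R3 + 3·R1
  [ 1  0  0  |    4 ]
  [ 0  1  6  |  -12 ]
  [ 0  0  1  |   -2 ]
R2 ← R2 − 6·R3
  [ 1  0  0  |   4 ]
  [ 0  1  0  |   0 ]
  [ 0  0  1  |  -2 ]
Reading off the last column: a = 4, b = 0, c = -2.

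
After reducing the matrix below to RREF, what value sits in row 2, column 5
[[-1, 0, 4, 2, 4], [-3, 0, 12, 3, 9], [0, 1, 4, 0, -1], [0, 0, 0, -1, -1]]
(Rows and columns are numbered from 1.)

-1

r1 -> -1·r1
r2 -> r2 + 3·r1
r2 <-> r3
r3 -> -1/3·r3
r4 -> r4 + r3
r1 -> r1 + 2·r3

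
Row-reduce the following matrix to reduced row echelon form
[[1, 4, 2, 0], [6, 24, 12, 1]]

[[1, 4, 2, 0], [0, 0, 0, 1]]

ρ2 ← ρ2 − 6·ρ1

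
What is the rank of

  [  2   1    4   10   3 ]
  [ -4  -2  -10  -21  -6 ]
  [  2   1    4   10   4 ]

ρ1 ← 1/2·ρ1
  [  1  1/2    2    5  3/2 ]
  [ -4   -2  -10  -21   -6 ]
  [  2    1    4   10    4 ]
ρ2 ← ρ2 + 4·ρ1
  [ 1  1/2   2   5  3/2 ]
  [ 0    0  -2  -1    0 ]
  [ 2    1   4  10    4 ]
ρ3 ← ρ3 − 2·ρ1
  [ 1  1/2   2   5  3/2 ]
  [ 0    0  -2  -1    0 ]
  [ 0    0   0   0    1 ]
ρ2 ← -1/2·ρ2
  [ 1  1/2  2    5  3/2 ]
  [ 0    0  1  1/2    0 ]
  [ 0    0  0    0    1 ]
ρ1 ← ρ1 − 3/2·ρ3
  [ 1  1/2  2    5  0 ]
  [ 0    0  1  1/2  0 ]
  [ 0    0  0    0  1 ]
ρ1 ← ρ1 − 2·ρ2
  [ 1  1/2  0    4  0 ]
  [ 0    0  1  1/2  0 ]
  [ 0    0  0    0  1 ]
The reduced form has 3 nonzero rows.

rank = 3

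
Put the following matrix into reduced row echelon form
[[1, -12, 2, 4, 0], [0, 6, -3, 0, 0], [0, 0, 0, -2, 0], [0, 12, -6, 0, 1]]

[[1, 0, -4, 0, 0], [0, 1, -1/2, 0, 0], [0, 0, 0, 1, 0], [0, 0, 0, 0, 1]]

R2 ← 1/6·R2
  [ 1  -12     2   4  0 ]
  [ 0    1  -1/2   0  0 ]
  [ 0    0     0  -2  0 ]
  [ 0   12    -6   0  1 ]
R4 ← R4 − 12·R2
  [ 1  -12     2   4  0 ]
  [ 0    1  -1/2   0  0 ]
  [ 0    0     0  -2  0 ]
  [ 0    0     0   0  1 ]
R3 ← -1/2·R3
  [ 1  -12     2  4  0 ]
  [ 0    1  -1/2  0  0 ]
  [ 0    0     0  1  0 ]
  [ 0    0     0  0  1 ]
R1 ← R1 − 4·R3
  [ 1  -12     2  0  0 ]
  [ 0    1  -1/2  0  0 ]
  [ 0    0     0  1  0 ]
  [ 0    0     0  0  1 ]
R1 ← R1 + 12·R2
  [ 1  0    -4  0  0 ]
  [ 0  1  -1/2  0  0 ]
  [ 0  0     0  1  0 ]
  [ 0  0     0  0  1 ]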